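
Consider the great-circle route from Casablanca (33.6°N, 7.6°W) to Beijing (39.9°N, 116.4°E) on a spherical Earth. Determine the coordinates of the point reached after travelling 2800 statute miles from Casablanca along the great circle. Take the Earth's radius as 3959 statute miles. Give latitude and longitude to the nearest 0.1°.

≈ 57.0°N, 41.7°E

From cos δ = sin φ₁ sin φ₂ + cos φ₁ cos φ₂ cos Δλ, the central angle is δ ≈ 1.573 rad (90.1°). The total great-circle distance is δ·R ≈ 1.573 × 3959 ≈ 6228 mi, so the target fraction is f = 2800/6228 ≈ 0.450.
Interpolate at f ≈ 0.450 with slerp weights a = sin((1−f)δ)/sin δ ≈ 0.762, b = sin(fδ)/sin δ ≈ 0.650.
p = a·p₁ + b·p₂ ≈ (0.407, 0.363, 0.838); φ = arcsin(p_z) ≈ 56.96°, λ = atan2(p_y, p_x) ≈ 41.68°.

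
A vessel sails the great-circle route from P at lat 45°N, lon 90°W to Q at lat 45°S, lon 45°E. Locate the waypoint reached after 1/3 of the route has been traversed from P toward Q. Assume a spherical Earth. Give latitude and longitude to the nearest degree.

≈ lat 18°N, lon 40°W

Write both endpoints as unit vectors p₁, p₂ with components (cos φ cos λ, cos φ sin λ, sin φ).
The central angle between the endpoints is δ = arccos(p₁·p₂) ≈ 2.594 rad (148.6°).
Interpolate at f = 1/3 with slerp weights a = sin((1−f)δ)/sin δ ≈ 1.895, b = sin(fδ)/sin δ ≈ 1.460.
p = a·p₁ + b·p₂ ≈ (0.730, -0.610, 0.308); φ = arcsin(p_z) ≈ 17.92°, λ = atan2(p_y, p_x) ≈ -39.88°.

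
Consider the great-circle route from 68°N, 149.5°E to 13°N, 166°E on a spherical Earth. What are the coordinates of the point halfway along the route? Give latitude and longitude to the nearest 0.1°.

≈ 40.7°N, 161.4°E

Convert each endpoint to a unit vector on the sphere (x = cos φ cos λ, y = cos φ sin λ, z = sin φ).
The central angle between the endpoints is δ = arccos(p₁·p₂) ≈ 0.978 rad (56.0°).
Interpolate at f = 1/2 with slerp weights a = sin((1−f)δ)/sin δ ≈ 0.566, b = sin(fδ)/sin δ ≈ 0.566.
p = a·p₁ + b·p₂ ≈ (-0.718, 0.241, 0.653); φ = arcsin(p_z) ≈ 40.74°, λ = atan2(p_y, p_x) ≈ 161.44°.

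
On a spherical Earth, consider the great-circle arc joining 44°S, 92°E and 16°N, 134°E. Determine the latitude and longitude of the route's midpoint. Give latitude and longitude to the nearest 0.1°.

≈ 14.9°S, 116.2°E

The haversine formula gives a central angle δ ≈ 1.243 rad (71.2°) between the endpoints.
Interpolate at f = 1/2 with slerp weights a = sin((1−f)δ)/sin δ ≈ 0.615, b = sin(fδ)/sin δ ≈ 0.615.
p = a·p₁ + b·p₂ ≈ (-0.426, 0.867, -0.258); φ = arcsin(p_z) ≈ -14.93°, λ = atan2(p_y, p_x) ≈ 116.16°.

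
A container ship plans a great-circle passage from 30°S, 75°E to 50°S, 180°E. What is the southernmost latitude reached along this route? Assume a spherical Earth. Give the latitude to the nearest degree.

The great circle lies in the plane with unit normal n̂ = (p₁ × p₂)/|p₁ × p₂|.
Here n̂_z ≈ +0.554; the vertex latitude is φ_max = arccos|n̂_z| ≈ 56.4°.
Check via Clairaut: cos φ_max = |cos φ₁| · sin C = cos(30.0°)·sin(140.3°) ≈ 0.554, again giving ≈ 56.4°.

≈ 56°S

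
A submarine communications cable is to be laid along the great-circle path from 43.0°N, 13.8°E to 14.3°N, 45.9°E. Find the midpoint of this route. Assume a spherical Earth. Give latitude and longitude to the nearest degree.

≈ 30°N, 32°E

From cos δ = sin φ₁ sin φ₂ + cos φ₁ cos φ₂ cos Δλ, the central angle is δ ≈ 0.694 rad (39.8°).
Interpolate at f = 1/2 with slerp weights a = sin((1−f)δ)/sin δ ≈ 0.532, b = sin(fδ)/sin δ ≈ 0.532.
p = a·p₁ + b·p₂ ≈ (0.736, 0.463, 0.494); φ = arcsin(p_z) ≈ 29.60°, λ = atan2(p_y, p_x) ≈ 32.15°.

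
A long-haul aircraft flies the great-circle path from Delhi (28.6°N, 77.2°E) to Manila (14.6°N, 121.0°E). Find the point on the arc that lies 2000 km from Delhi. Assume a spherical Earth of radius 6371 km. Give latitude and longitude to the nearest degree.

≈ 24°N, 97°E

Write both endpoints as unit vectors p₁, p₂ with components (cos φ cos λ, cos φ sin λ, sin φ).
The central angle between the endpoints is δ = arccos(p₁·p₂) ≈ 0.747 rad (42.8°). The total great-circle distance is δ·R ≈ 0.747 × 6371 ≈ 4758 km, so the target fraction is f = 2000/4758 ≈ 0.420.
Interpolate at f ≈ 0.420 with slerp weights a = sin((1−f)δ)/sin δ ≈ 0.618, b = sin(fδ)/sin δ ≈ 0.455.
p = a·p₁ + b·p₂ ≈ (-0.106, 0.906, 0.410); φ = arcsin(p_z) ≈ 24.22°, λ = atan2(p_y, p_x) ≈ 96.70°.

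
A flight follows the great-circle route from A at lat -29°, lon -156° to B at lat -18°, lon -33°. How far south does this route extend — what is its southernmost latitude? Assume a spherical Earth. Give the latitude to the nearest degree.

The great circle lies in the plane with unit normal n̂ = (p₁ × p₂)/|p₁ × p₂|.
Here n̂_z ≈ +0.732; the vertex latitude is φ_max = arccos|n̂_z| ≈ 42.9°.
Check via Clairaut: cos φ_max = |cos φ₁| · sin C = cos(29.0°)·sin(123.2°) ≈ 0.732, again giving ≈ 42.9°.

≈ -43°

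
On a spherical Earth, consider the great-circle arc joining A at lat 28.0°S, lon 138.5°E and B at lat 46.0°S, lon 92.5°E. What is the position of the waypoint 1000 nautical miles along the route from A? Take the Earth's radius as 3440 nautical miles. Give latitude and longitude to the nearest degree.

≈ lat 38°S, lon 122°E

The haversine formula gives a central angle δ ≈ 0.702 rad (40.2°) between the endpoints. The total great-circle distance is δ·R ≈ 0.702 × 3440 ≈ 2414 nmi, so the target fraction is f = 1000/2414 ≈ 0.414.
Interpolate at f ≈ 0.414 with slerp weights a = sin((1−f)δ)/sin δ ≈ 0.619, b = sin(fδ)/sin δ ≈ 0.444.
p = a·p₁ + b·p₂ ≈ (-0.423, 0.670, -0.610); φ = arcsin(p_z) ≈ -37.59°, λ = atan2(p_y, p_x) ≈ 122.24°.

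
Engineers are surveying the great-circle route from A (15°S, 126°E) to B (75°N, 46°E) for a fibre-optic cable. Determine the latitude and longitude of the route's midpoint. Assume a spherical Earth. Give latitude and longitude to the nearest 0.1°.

The haversine formula gives a central angle δ ≈ 1.779 rad (101.9°) between the endpoints.
Interpolate at f = 1/2 with slerp weights a = sin((1−f)δ)/sin δ ≈ 0.794, b = sin(fδ)/sin δ ≈ 0.794.
p = a·p₁ + b·p₂ ≈ (-0.308, 0.768, 0.561); φ = arcsin(p_z) ≈ 34.15°, λ = atan2(p_y, p_x) ≈ 111.85°.

≈ (34.1°N, 111.8°E)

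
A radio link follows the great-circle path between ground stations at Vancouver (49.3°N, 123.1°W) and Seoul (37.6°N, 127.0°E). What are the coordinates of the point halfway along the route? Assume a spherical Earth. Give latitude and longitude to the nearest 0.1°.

From cos δ = sin φ₁ sin φ₂ + cos φ₁ cos φ₂ cos Δλ, the central angle is δ ≈ 1.280 rad (73.3°).
Interpolate at f = 1/2 with slerp weights a = sin((1−f)δ)/sin δ ≈ 0.623, b = sin(fδ)/sin δ ≈ 0.623.
p = a·p₁ + b·p₂ ≈ (-0.519, 0.054, 0.853); φ = arcsin(p_z) ≈ 58.53°, λ = atan2(p_y, p_x) ≈ 174.07°.

≈ (58.5°N, 174.1°E)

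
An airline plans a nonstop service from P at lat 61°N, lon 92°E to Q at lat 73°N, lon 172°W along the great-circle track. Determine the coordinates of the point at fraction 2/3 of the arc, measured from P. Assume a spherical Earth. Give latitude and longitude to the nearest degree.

From cos δ = sin φ₁ sin φ₂ + cos φ₁ cos φ₂ cos Δλ, the central angle is δ ≈ 0.607 rad (34.8°).
Interpolate at f = 2/3 with slerp weights a = sin((1−f)δ)/sin δ ≈ 0.352, b = sin(fδ)/sin δ ≈ 0.690.
p = a·p₁ + b·p₂ ≈ (-0.206, 0.143, 0.968); φ = arcsin(p_z) ≈ 75.50°, λ = atan2(p_y, p_x) ≈ 145.28°.

≈ lat 76°N, lon 145°E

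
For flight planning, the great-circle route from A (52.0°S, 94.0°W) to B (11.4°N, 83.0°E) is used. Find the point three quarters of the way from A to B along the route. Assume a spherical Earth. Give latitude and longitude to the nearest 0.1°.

≈ (23.4°S, 81.2°E)

Convert each endpoint to a unit vector on the sphere (x = cos φ cos λ, y = cos φ sin λ, z = sin φ).
The central angle between the endpoints is δ = arccos(p₁·p₂) ≈ 2.432 rad (139.3°).
Interpolate at f = 3/4 with slerp weights a = sin((1−f)δ)/sin δ ≈ 0.876, b = sin(fδ)/sin δ ≈ 1.486.
p = a·p₁ + b·p₂ ≈ (0.140, 0.907, -0.397); φ = arcsin(p_z) ≈ -23.39°, λ = atan2(p_y, p_x) ≈ 81.24°.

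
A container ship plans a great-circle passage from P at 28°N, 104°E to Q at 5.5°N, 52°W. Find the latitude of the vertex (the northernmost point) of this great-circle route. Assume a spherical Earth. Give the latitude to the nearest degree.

The great circle lies in the plane with unit normal n̂ = (p₁ × p₂)/|p₁ × p₂|.
Here n̂_z ≈ -0.548; the vertex latitude is φ_max = arccos|n̂_z| ≈ 56.8°.
Check via Clairaut: cos φ_max = |cos φ₁| · sin C = cos(28.0°)·sin(38.4°) ≈ 0.548, again giving ≈ 56.8°.

≈ 57°N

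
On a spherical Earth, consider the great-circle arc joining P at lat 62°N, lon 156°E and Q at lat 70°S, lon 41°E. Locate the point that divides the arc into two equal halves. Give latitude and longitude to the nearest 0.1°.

≈ lat 7.2°S, lon 112.3°E

From cos δ = sin φ₁ sin φ₂ + cos φ₁ cos φ₂ cos Δλ, the central angle is δ ≈ 2.685 rad (153.8°).
Interpolate at f = 1/2 with slerp weights a = sin((1−f)δ)/sin δ ≈ 2.209, b = sin(fδ)/sin δ ≈ 2.209.
p = a·p₁ + b·p₂ ≈ (-0.377, 0.918, -0.125); φ = arcsin(p_z) ≈ -7.20°, λ = atan2(p_y, p_x) ≈ 112.35°.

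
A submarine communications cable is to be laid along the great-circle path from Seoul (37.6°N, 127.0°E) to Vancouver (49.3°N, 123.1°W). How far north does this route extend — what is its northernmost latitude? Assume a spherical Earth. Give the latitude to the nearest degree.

≈ 60°N

The great circle lies in the plane with unit normal n̂ = (p₁ × p₂)/|p₁ × p₂|.
Here n̂_z ≈ +0.507; the vertex latitude is φ_max = arccos|n̂_z| ≈ 59.5°.
Check via Clairaut: cos φ_max = |cos φ₁| · sin C = cos(37.6°)·sin(39.8°) ≈ 0.507, again giving ≈ 59.5°.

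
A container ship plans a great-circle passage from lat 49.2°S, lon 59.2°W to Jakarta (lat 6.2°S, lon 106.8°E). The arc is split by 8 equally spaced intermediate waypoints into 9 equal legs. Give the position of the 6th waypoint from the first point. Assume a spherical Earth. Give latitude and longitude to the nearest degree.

≈ lat 46°S, lon 96°E

Convert each endpoint to a unit vector on the sphere (x = cos φ cos λ, y = cos φ sin λ, z = sin φ).
The central angle between the endpoints is δ = arccos(p₁·p₂) ≈ 2.151 rad (123.3°).
Interpolate at f = 6/9 with slerp weights a = sin((1−f)δ)/sin δ ≈ 0.786, b = sin(fδ)/sin δ ≈ 1.185.
p = a·p₁ + b·p₂ ≈ (-0.077, 0.686, -0.723); φ = arcsin(p_z) ≈ -46.30°, λ = atan2(p_y, p_x) ≈ 96.44°.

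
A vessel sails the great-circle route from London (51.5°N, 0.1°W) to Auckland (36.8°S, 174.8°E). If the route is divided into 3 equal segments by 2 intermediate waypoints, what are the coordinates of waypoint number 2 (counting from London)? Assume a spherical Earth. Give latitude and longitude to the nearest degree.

Write both endpoints as unit vectors p₁, p₂ with components (cos φ cos λ, cos φ sin λ, sin φ).
The central angle between the endpoints is δ = arccos(p₁·p₂) ≈ 2.877 rad (164.9°).
Interpolate at f = 2/3 with slerp weights a = sin((1−f)δ)/sin δ ≈ 3.135, b = sin(fδ)/sin δ ≈ 3.600.
p = a·p₁ + b·p₂ ≈ (-0.920, 0.258, 0.297); φ = arcsin(p_z) ≈ 17.26°, λ = atan2(p_y, p_x) ≈ 164.33°.

≈ (17°N, 164°E)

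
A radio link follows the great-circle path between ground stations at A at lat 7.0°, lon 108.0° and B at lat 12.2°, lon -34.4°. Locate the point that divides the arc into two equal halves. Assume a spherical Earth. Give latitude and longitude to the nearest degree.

≈ lat 28°, lon 38°

Convert each endpoint to a unit vector on the sphere (x = cos φ cos λ, y = cos φ sin λ, z = sin φ).
The central angle between the endpoints is δ = arccos(p₁·p₂) ≈ 2.408 rad (138.0°).
Interpolate at f = 1/2 with slerp weights a = sin((1−f)δ)/sin δ ≈ 1.394, b = sin(fδ)/sin δ ≈ 1.394.
p = a·p₁ + b·p₂ ≈ (0.697, 0.546, 0.465); φ = arcsin(p_z) ≈ 27.69°, λ = atan2(p_y, p_x) ≈ 38.09°.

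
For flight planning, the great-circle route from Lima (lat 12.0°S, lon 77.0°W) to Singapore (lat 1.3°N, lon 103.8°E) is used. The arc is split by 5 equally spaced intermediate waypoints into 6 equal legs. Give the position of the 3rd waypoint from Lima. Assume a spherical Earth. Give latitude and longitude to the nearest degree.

From cos δ = sin φ₁ sin φ₂ + cos φ₁ cos φ₂ cos Δλ, the central angle is δ ≈ 2.954 rad (169.3°).
Interpolate at f = 3/6 with slerp weights a = sin((1−f)δ)/sin δ ≈ 5.348, b = sin(fδ)/sin δ ≈ 5.348.
p = a·p₁ + b·p₂ ≈ (-0.099, 0.095, -0.991); φ = arcsin(p_z) ≈ -82.12°, λ = atan2(p_y, p_x) ≈ 136.00°.

≈ lat 82°S, lon 136°E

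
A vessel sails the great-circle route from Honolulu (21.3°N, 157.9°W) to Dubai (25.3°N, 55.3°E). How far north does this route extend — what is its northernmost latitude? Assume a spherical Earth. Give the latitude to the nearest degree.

≈ 56°N

The great circle lies in the plane with unit normal n̂ = (p₁ × p₂)/|p₁ × p₂|.
Here n̂_z ≈ -0.552; the vertex latitude is φ_max = arccos|n̂_z| ≈ 56.5°.
Check via Clairaut: cos φ_max = |cos φ₁| · sin C = cos(21.3°)·sin(36.3°) ≈ 0.552, again giving ≈ 56.5°.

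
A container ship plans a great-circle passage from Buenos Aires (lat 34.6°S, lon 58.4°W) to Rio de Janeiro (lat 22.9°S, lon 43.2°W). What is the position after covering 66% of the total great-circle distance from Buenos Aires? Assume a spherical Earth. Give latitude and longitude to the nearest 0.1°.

Write both endpoints as unit vectors p₁, p₂ with components (cos φ cos λ, cos φ sin λ, sin φ).
The central angle between the endpoints is δ = arccos(p₁·p₂) ≈ 0.309 rad (17.7°).
Interpolate at f = 0.66 with slerp weights a = sin((1−f)δ)/sin δ ≈ 0.345, b = sin(fδ)/sin δ ≈ 0.666.
p = a·p₁ + b·p₂ ≈ (0.596, -0.662, -0.455); φ = arcsin(p_z) ≈ -27.06°, λ = atan2(p_y, p_x) ≈ -47.99°.

≈ lat 27.1°S, lon 48.0°W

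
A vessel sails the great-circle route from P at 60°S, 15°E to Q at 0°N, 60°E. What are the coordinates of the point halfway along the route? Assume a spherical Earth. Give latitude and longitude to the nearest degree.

≈ 32°S, 45°E

Convert each endpoint to a unit vector on the sphere (x = cos φ cos λ, y = cos φ sin λ, z = sin φ).
The central angle between the endpoints is δ = arccos(p₁·p₂) ≈ 1.209 rad (69.3°).
Interpolate at f = 1/2 with slerp weights a = sin((1−f)δ)/sin δ ≈ 0.608, b = sin(fδ)/sin δ ≈ 0.608.
p = a·p₁ + b·p₂ ≈ (0.597, 0.605, -0.526); φ = arcsin(p_z) ≈ -31.76°, λ = atan2(p_y, p_x) ≈ 45.36°.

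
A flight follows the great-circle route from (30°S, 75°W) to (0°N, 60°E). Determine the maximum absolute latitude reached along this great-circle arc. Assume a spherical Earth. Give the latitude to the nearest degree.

≈ 39°S

The great circle lies in the plane with unit normal n̂ = (p₁ × p₂)/|p₁ × p₂|.
Here n̂_z ≈ +0.775; the vertex latitude is φ_max = arccos|n̂_z| ≈ 39.2°.
Check via Clairaut: cos φ_max = |cos φ₁| · sin C = cos(30.0°)·sin(116.6°) ≈ 0.775, again giving ≈ 39.2°.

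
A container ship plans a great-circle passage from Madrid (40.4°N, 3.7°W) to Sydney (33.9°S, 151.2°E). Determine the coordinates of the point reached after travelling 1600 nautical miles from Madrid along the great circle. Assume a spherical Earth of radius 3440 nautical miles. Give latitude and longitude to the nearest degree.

Convert each endpoint to a unit vector on the sphere (x = cos φ cos λ, y = cos φ sin λ, z = sin φ).
The central angle between the endpoints is δ = arccos(p₁·p₂) ≈ 2.776 rad (159.0°). The total great-circle distance is δ·R ≈ 2.776 × 3440 ≈ 9549 nmi, so the target fraction is f = 1600/9549 ≈ 0.168.
Interpolate at f ≈ 0.168 with slerp weights a = sin((1−f)δ)/sin δ ≈ 2.065, b = sin(fδ)/sin δ ≈ 1.254.
p = a·p₁ + b·p₂ ≈ (0.657, 0.400, 0.639); φ = arcsin(p_z) ≈ 39.71°, λ = atan2(p_y, p_x) ≈ 31.34°.

≈ 40°N, 31°E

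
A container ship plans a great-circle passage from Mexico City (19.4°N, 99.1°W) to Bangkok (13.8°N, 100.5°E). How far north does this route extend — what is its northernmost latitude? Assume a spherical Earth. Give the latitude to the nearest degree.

≈ 60°N

The great circle lies in the plane with unit normal n̂ = (p₁ × p₂)/|p₁ × p₂|.
Here n̂_z ≈ -0.495; the vertex latitude is φ_max = arccos|n̂_z| ≈ 60.4°.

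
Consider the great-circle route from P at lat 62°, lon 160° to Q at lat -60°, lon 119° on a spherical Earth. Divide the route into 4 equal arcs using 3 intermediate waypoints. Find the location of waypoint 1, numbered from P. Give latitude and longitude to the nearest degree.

The haversine formula gives a central angle δ ≈ 2.199 rad (126.0°) between the endpoints.
Interpolate at f = 1/4 with slerp weights a = sin((1−f)δ)/sin δ ≈ 1.232, b = sin(fδ)/sin δ ≈ 0.646.
p = a·p₁ + b·p₂ ≈ (-0.700, 0.480, 0.529); φ = arcsin(p_z) ≈ 31.92°, λ = atan2(p_y, p_x) ≈ 145.55°.

≈ lat 32°, lon 146°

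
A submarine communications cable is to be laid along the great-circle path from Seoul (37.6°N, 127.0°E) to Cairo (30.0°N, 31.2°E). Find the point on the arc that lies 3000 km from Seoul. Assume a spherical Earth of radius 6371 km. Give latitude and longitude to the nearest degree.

≈ (45°N, 92°E)

Write both endpoints as unit vectors p₁, p₂ with components (cos φ cos λ, cos φ sin λ, sin φ).
The central angle between the endpoints is δ = arccos(p₁·p₂) ≈ 1.333 rad (76.4°). The total great-circle distance is δ·R ≈ 1.333 × 6371 ≈ 8491 km, so the target fraction is f = 3000/8491 ≈ 0.353.
Interpolate at f ≈ 0.353 with slerp weights a = sin((1−f)δ)/sin δ ≈ 0.781, b = sin(fδ)/sin δ ≈ 0.467.
p = a·p₁ + b·p₂ ≈ (-0.027, 0.704, 0.710); φ = arcsin(p_z) ≈ 45.24°, λ = atan2(p_y, p_x) ≈ 92.17°.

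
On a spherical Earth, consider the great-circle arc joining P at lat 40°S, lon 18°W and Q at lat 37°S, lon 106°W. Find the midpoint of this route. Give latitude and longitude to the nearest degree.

Convert each endpoint to a unit vector on the sphere (x = cos φ cos λ, y = cos φ sin λ, z = sin φ).
The central angle between the endpoints is δ = arccos(p₁·p₂) ≈ 1.150 rad (65.9°).
Interpolate at f = 1/2 with slerp weights a = sin((1−f)δ)/sin δ ≈ 0.596, b = sin(fδ)/sin δ ≈ 0.596.
p = a·p₁ + b·p₂ ≈ (0.303, -0.599, -0.742); φ = arcsin(p_z) ≈ -47.87°, λ = atan2(p_y, p_x) ≈ -63.15°.

≈ lat 48°S, lon 63°W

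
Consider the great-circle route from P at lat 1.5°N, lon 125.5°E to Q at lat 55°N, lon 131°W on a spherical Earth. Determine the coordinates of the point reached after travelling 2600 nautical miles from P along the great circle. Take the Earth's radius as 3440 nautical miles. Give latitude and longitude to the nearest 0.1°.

≈ lat 35.9°N, lon 153.9°E

Write both endpoints as unit vectors p₁, p₂ with components (cos φ cos λ, cos φ sin λ, sin φ).
The central angle between the endpoints is δ = arccos(p₁·p₂) ≈ 1.683 rad (96.5°). The total great-circle distance is δ·R ≈ 1.683 × 3440 ≈ 5791 nmi, so the target fraction is f = 2600/5791 ≈ 0.449.
Interpolate at f ≈ 0.449 with slerp weights a = sin((1−f)δ)/sin δ ≈ 0.805, b = sin(fδ)/sin δ ≈ 0.690.
p = a·p₁ + b·p₂ ≈ (-0.727, 0.357, 0.587); φ = arcsin(p_z) ≈ 35.91°, λ = atan2(p_y, p_x) ≈ 153.88°.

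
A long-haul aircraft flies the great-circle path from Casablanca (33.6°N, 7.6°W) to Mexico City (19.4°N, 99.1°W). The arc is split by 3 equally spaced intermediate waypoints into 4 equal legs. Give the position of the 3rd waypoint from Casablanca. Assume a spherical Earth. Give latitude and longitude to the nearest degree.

Convert each endpoint to a unit vector on the sphere (x = cos φ cos λ, y = cos φ sin λ, z = sin φ).
The central angle between the endpoints is δ = arccos(p₁·p₂) ≈ 1.407 rad (80.6°).
Interpolate at f = 3/4 with slerp weights a = sin((1−f)δ)/sin δ ≈ 0.349, b = sin(fδ)/sin δ ≈ 0.882.
p = a·p₁ + b·p₂ ≈ (0.157, -0.860, 0.486); φ = arcsin(p_z) ≈ 29.09°, λ = atan2(p_y, p_x) ≈ -79.67°.

≈ 29°N, 80°W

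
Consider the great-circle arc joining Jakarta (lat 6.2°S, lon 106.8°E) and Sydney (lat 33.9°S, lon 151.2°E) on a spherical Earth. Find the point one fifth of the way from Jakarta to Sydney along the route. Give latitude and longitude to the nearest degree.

The haversine formula gives a central angle δ ≈ 0.863 rad (49.5°) between the endpoints.
Interpolate at f = 1/5 with slerp weights a = sin((1−f)δ)/sin δ ≈ 0.838, b = sin(fδ)/sin δ ≈ 0.226.
p = a·p₁ + b·p₂ ≈ (-0.405, 0.888, -0.217); φ = arcsin(p_z) ≈ -12.51°, λ = atan2(p_y, p_x) ≈ 114.53°.

≈ lat 13°S, lon 115°E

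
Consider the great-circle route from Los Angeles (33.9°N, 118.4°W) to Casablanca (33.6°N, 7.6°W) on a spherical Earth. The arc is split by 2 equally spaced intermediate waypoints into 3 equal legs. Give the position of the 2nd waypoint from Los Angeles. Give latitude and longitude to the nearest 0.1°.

≈ (47.5°N, 41.3°W)

Convert each endpoint to a unit vector on the sphere (x = cos φ cos λ, y = cos φ sin λ, z = sin φ).
The central angle between the endpoints is δ = arccos(p₁·p₂) ≈ 1.508 rad (86.4°).
Interpolate at f = 2/3 with slerp weights a = sin((1−f)δ)/sin δ ≈ 0.483, b = sin(fδ)/sin δ ≈ 0.846.
p = a·p₁ + b·p₂ ≈ (0.508, -0.446, 0.737); φ = arcsin(p_z) ≈ 47.50°, λ = atan2(p_y, p_x) ≈ -41.26°.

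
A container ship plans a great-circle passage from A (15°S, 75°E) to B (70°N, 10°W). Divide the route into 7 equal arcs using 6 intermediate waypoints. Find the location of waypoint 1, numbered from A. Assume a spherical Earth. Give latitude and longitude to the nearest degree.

Convert each endpoint to a unit vector on the sphere (x = cos φ cos λ, y = cos φ sin λ, z = sin φ).
The central angle between the endpoints is δ = arccos(p₁·p₂) ≈ 1.787 rad (102.4°).
Interpolate at f = 1/7 with slerp weights a = sin((1−f)δ)/sin δ ≈ 1.023, b = sin(fδ)/sin δ ≈ 0.259.
p = a·p₁ + b·p₂ ≈ (0.343, 0.939, -0.022); φ = arcsin(p_z) ≈ -1.25°, λ = atan2(p_y, p_x) ≈ 69.95°.

≈ (1°S, 70°E)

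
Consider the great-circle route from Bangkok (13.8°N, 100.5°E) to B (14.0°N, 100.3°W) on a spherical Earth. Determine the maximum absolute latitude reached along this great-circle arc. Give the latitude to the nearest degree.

The great circle lies in the plane with unit normal n̂ = (p₁ × p₂)/|p₁ × p₂|.
Here n̂_z ≈ +0.589; the vertex latitude is φ_max = arccos|n̂_z| ≈ 53.9°.
Check via Clairaut: cos φ_max = |cos φ₁| · sin C = cos(13.8°)·sin(37.4°) ≈ 0.589, again giving ≈ 53.9°.

≈ 54°N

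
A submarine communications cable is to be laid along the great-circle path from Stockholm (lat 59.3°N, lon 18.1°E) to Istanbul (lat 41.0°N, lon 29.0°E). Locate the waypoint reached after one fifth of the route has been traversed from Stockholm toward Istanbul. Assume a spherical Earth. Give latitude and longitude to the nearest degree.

≈ lat 56°N, lon 21°E

From cos δ = sin φ₁ sin φ₂ + cos φ₁ cos φ₂ cos Δλ, the central angle is δ ≈ 0.341 rad (19.5°).
Interpolate at f = 1/5 with slerp weights a = sin((1−f)δ)/sin δ ≈ 0.806, b = sin(fδ)/sin δ ≈ 0.204.
p = a·p₁ + b·p₂ ≈ (0.525, 0.202, 0.826); φ = arcsin(p_z) ≈ 55.73°, λ = atan2(p_y, p_x) ≈ 21.06°.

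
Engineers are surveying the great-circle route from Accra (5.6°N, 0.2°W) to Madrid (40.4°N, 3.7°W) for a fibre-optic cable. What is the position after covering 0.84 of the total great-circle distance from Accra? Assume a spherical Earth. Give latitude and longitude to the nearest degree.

From cos δ = sin φ₁ sin φ₂ + cos φ₁ cos φ₂ cos Δλ, the central angle is δ ≈ 0.610 rad (34.9°).
Interpolate at f = 0.84 with slerp weights a = sin((1−f)δ)/sin δ ≈ 0.170, b = sin(fδ)/sin δ ≈ 0.856.
p = a·p₁ + b·p₂ ≈ (0.820, -0.043, 0.571); φ = arcsin(p_z) ≈ 34.84°, λ = atan2(p_y, p_x) ≈ -2.98°.

≈ 35°N, 3°W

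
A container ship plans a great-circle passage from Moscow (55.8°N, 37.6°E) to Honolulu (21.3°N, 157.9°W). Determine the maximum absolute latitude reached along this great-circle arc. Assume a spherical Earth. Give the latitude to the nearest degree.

The great circle lies in the plane with unit normal n̂ = (p₁ × p₂)/|p₁ × p₂|.
Here n̂_z ≈ +0.143; the vertex latitude is φ_max = arccos|n̂_z| ≈ 81.8°.
Check via Clairaut: cos φ_max = |cos φ₁| · sin C = cos(55.8°)·sin(14.7°) ≈ 0.143, again giving ≈ 81.8°.

≈ 82°N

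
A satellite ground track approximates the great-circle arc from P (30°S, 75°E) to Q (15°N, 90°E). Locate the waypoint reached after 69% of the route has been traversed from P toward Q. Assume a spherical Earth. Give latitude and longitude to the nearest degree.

Convert each endpoint to a unit vector on the sphere (x = cos φ cos λ, y = cos φ sin λ, z = sin φ).
The central angle between the endpoints is δ = arccos(p₁·p₂) ≈ 0.825 rad (47.3°).
Interpolate at f = 0.69 with slerp weights a = sin((1−f)δ)/sin δ ≈ 0.344, b = sin(fδ)/sin δ ≈ 0.734.
p = a·p₁ + b·p₂ ≈ (0.077, 0.997, 0.018); φ = arcsin(p_z) ≈ 1.02°, λ = atan2(p_y, p_x) ≈ 85.57°.

≈ (1°N, 86°E)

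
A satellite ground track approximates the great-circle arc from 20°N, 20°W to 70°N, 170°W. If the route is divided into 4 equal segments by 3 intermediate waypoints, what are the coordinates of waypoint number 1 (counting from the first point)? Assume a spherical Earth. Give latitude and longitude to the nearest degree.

Write both endpoints as unit vectors p₁, p₂ with components (cos φ cos λ, cos φ sin λ, sin φ).
The central angle between the endpoints is δ = arccos(p₁·p₂) ≈ 1.528 rad (87.5°).
Interpolate at f = 1/4 with slerp weights a = sin((1−f)δ)/sin δ ≈ 0.912, b = sin(fδ)/sin δ ≈ 0.373.
p = a·p₁ + b·p₂ ≈ (0.680, -0.315, 0.662); φ = arcsin(p_z) ≈ 41.49°, λ = atan2(p_y, p_x) ≈ -24.89°.

≈ 41°N, 25°W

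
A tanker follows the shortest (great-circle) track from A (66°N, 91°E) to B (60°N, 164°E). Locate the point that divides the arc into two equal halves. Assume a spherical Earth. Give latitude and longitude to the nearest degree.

The haversine formula gives a central angle δ ≈ 0.554 rad (31.7°) between the endpoints.
Interpolate at f = 1/2 with slerp weights a = sin((1−f)δ)/sin δ ≈ 0.520, b = sin(fδ)/sin δ ≈ 0.520.
p = a·p₁ + b·p₂ ≈ (-0.254, 0.283, 0.925); φ = arcsin(p_z) ≈ 67.67°, λ = atan2(p_y, p_x) ≈ 131.85°.

≈ (68°N, 132°E)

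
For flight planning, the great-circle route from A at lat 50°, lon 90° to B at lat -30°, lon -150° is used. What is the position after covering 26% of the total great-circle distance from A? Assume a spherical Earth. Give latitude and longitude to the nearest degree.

≈ lat 40°, lon 137°

From cos δ = sin φ₁ sin φ₂ + cos φ₁ cos φ₂ cos Δλ, the central angle is δ ≈ 2.293 rad (131.4°).
Interpolate at f = 0.26 with slerp weights a = sin((1−f)δ)/sin δ ≈ 1.323, b = sin(fδ)/sin δ ≈ 0.749.
p = a·p₁ + b·p₂ ≈ (-0.562, 0.526, 0.639); φ = arcsin(p_z) ≈ 39.70°, λ = atan2(p_y, p_x) ≈ 136.87°.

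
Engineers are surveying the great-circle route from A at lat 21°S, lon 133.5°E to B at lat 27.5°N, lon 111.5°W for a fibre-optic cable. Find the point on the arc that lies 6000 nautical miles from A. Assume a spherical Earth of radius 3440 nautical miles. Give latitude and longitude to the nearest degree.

Write both endpoints as unit vectors p₁, p₂ with components (cos φ cos λ, cos φ sin λ, sin φ).
The central angle between the endpoints is δ = arccos(p₁·p₂) ≈ 2.112 rad (121.0°). The total great-circle distance is δ·R ≈ 2.112 × 3440 ≈ 7266 nmi, so the target fraction is f = 6000/7266 ≈ 0.826.
Interpolate at f ≈ 0.826 with slerp weights a = sin((1−f)δ)/sin δ ≈ 0.420, b = sin(fδ)/sin δ ≈ 1.149.
p = a·p₁ + b·p₂ ≈ (-0.644, -0.664, 0.380); φ = arcsin(p_z) ≈ 22.35°, λ = atan2(p_y, p_x) ≈ -134.09°.

≈ lat 22°N, lon 134°W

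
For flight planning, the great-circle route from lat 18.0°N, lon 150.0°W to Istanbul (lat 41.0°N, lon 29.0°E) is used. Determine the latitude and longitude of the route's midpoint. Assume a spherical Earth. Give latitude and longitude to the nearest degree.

≈ lat 78°N, lon 146°W

Write both endpoints as unit vectors p₁, p₂ with components (cos φ cos λ, cos φ sin λ, sin φ).
The central angle between the endpoints is δ = arccos(p₁·p₂) ≈ 2.112 rad (121.0°).
Interpolate at f = 1/2 with slerp weights a = sin((1−f)δ)/sin δ ≈ 1.015, b = sin(fδ)/sin δ ≈ 1.015.
p = a·p₁ + b·p₂ ≈ (-0.166, -0.111, 0.980); φ = arcsin(p_z) ≈ 78.47°, λ = atan2(p_y, p_x) ≈ -146.16°.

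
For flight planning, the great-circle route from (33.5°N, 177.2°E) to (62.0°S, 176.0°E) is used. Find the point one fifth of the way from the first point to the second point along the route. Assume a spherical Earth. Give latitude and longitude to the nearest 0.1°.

≈ (14.4°N, 177.0°E)

The haversine formula gives a central angle δ ≈ 1.667 rad (95.5°) between the endpoints.
Interpolate at f = 1/5 with slerp weights a = sin((1−f)δ)/sin δ ≈ 0.976, b = sin(fδ)/sin δ ≈ 0.329.
p = a·p₁ + b·p₂ ≈ (-0.967, 0.051, 0.249); φ = arcsin(p_z) ≈ 14.40°, λ = atan2(p_y, p_x) ≈ 177.01°.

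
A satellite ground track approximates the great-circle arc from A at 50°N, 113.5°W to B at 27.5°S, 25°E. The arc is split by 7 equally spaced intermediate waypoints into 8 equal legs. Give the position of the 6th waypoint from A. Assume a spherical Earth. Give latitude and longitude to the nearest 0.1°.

≈ 0.1°S, 1.8°E

The haversine formula gives a central angle δ ≈ 2.467 rad (141.3°) between the endpoints.
Interpolate at f = 6/8 with slerp weights a = sin((1−f)δ)/sin δ ≈ 0.926, b = sin(fδ)/sin δ ≈ 1.538.
p = a·p₁ + b·p₂ ≈ (1.000, 0.031, -0.001); φ = arcsin(p_z) ≈ -0.08°, λ = atan2(p_y, p_x) ≈ 1.78°.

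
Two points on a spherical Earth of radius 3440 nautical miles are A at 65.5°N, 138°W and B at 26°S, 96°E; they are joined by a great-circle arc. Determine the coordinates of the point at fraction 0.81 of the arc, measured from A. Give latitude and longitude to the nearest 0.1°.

≈ 3.7°S, 106.2°E

The haversine formula gives a central angle δ ≈ 2.237 rad (128.2°) between the endpoints.
Interpolate at f = 0.81 with slerp weights a = sin((1−f)δ)/sin δ ≈ 0.524, b = sin(fδ)/sin δ ≈ 1.235.
p = a·p₁ + b·p₂ ≈ (-0.278, 0.959, -0.064); φ = arcsin(p_z) ≈ -3.68°, λ = atan2(p_y, p_x) ≈ 106.16°.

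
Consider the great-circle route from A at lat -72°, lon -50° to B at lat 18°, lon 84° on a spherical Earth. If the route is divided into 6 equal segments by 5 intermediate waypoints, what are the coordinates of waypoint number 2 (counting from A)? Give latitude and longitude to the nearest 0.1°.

Write both endpoints as unit vectors p₁, p₂ with components (cos φ cos λ, cos φ sin λ, sin φ).
The central angle between the endpoints is δ = arccos(p₁·p₂) ≈ 2.092 rad (119.9°).
Interpolate at f = 2/6 with slerp weights a = sin((1−f)δ)/sin δ ≈ 1.135, b = sin(fδ)/sin δ ≈ 0.741.
p = a·p₁ + b·p₂ ≈ (0.299, 0.432, -0.851); φ = arcsin(p_z) ≈ -58.32°, λ = atan2(p_y, p_x) ≈ 55.28°.

≈ lat -58.3°, lon 55.3°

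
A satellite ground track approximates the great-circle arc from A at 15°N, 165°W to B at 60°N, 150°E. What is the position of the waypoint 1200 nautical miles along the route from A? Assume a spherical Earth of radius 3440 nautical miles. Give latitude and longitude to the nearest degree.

≈ 33°N, 175°W

From cos δ = sin φ₁ sin φ₂ + cos φ₁ cos φ₂ cos Δλ, the central angle is δ ≈ 0.970 rad (55.6°). The total great-circle distance is δ·R ≈ 0.970 × 3440 ≈ 3335 nmi, so the target fraction is f = 1200/3335 ≈ 0.360.
Interpolate at f ≈ 0.360 with slerp weights a = sin((1−f)δ)/sin δ ≈ 0.705, b = sin(fδ)/sin δ ≈ 0.414.
p = a·p₁ + b·p₂ ≈ (-0.838, -0.073, 0.542); φ = arcsin(p_z) ≈ 32.79°, λ = atan2(p_y, p_x) ≈ -175.04°.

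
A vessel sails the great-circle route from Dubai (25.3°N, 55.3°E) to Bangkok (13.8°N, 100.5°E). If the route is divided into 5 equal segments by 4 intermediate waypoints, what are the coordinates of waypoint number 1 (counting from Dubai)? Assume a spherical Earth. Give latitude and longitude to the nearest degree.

≈ (24°N, 65°E)

From cos δ = sin φ₁ sin φ₂ + cos φ₁ cos φ₂ cos Δλ, the central angle is δ ≈ 0.766 rad (43.9°).
Interpolate at f = 1/5 with slerp weights a = sin((1−f)δ)/sin δ ≈ 0.830, b = sin(fδ)/sin δ ≈ 0.220.
p = a·p₁ + b·p₂ ≈ (0.388, 0.827, 0.407); φ = arcsin(p_z) ≈ 24.02°, λ = atan2(p_y, p_x) ≈ 64.86°.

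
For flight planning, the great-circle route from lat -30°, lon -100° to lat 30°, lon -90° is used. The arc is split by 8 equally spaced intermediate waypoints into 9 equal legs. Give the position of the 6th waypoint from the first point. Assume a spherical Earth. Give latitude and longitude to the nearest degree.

From cos δ = sin φ₁ sin φ₂ + cos φ₁ cos φ₂ cos Δλ, the central angle is δ ≈ 1.060 rad (60.8°).
Interpolate at f = 6/9 with slerp weights a = sin((1−f)δ)/sin δ ≈ 0.397, b = sin(fδ)/sin δ ≈ 0.744.
p = a·p₁ + b·p₂ ≈ (-0.060, -0.983, 0.174); φ = arcsin(p_z) ≈ 10.01°, λ = atan2(p_y, p_x) ≈ -93.47°.

≈ lat 10°, lon -93°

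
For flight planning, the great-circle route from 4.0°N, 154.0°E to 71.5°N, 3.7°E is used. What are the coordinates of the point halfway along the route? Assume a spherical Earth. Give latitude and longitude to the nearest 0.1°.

≈ 54.0°N, 141.7°E

From cos δ = sin φ₁ sin φ₂ + cos φ₁ cos φ₂ cos Δλ, the central angle is δ ≈ 1.781 rad (102.1°).
Interpolate at f = 1/2 with slerp weights a = sin((1−f)δ)/sin δ ≈ 0.795, b = sin(fδ)/sin δ ≈ 0.795.
p = a·p₁ + b·p₂ ≈ (-0.461, 0.364, 0.809); φ = arcsin(p_z) ≈ 54.03°, λ = atan2(p_y, p_x) ≈ 141.71°.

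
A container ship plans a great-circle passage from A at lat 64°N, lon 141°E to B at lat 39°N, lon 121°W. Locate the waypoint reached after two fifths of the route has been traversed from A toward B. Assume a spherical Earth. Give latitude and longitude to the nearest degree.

≈ lat 64°N, lon 163°W

Write both endpoints as unit vectors p₁, p₂ with components (cos φ cos λ, cos φ sin λ, sin φ).
The central angle between the endpoints is δ = arccos(p₁·p₂) ≈ 1.026 rad (58.8°).
Interpolate at f = 2/5 with slerp weights a = sin((1−f)δ)/sin δ ≈ 0.675, b = sin(fδ)/sin δ ≈ 0.467.
p = a·p₁ + b·p₂ ≈ (-0.417, -0.124, 0.900); φ = arcsin(p_z) ≈ 64.22°, λ = atan2(p_y, p_x) ≈ -163.37°.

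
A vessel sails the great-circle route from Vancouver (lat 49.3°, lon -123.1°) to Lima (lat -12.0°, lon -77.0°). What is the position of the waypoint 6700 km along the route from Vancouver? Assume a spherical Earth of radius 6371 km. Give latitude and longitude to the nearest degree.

Write both endpoints as unit vectors p₁, p₂ with components (cos φ cos λ, cos φ sin λ, sin φ).
The central angle between the endpoints is δ = arccos(p₁·p₂) ≈ 1.282 rad (73.5°). The total great-circle distance is δ·R ≈ 1.282 × 6371 ≈ 8169 km, so the target fraction is f = 6700/8169 ≈ 0.820.
Interpolate at f ≈ 0.820 with slerp weights a = sin((1−f)δ)/sin δ ≈ 0.238, b = sin(fδ)/sin δ ≈ 0.906.
p = a·p₁ + b·p₂ ≈ (0.114, -0.993, -0.008); φ = arcsin(p_z) ≈ -0.44°, λ = atan2(p_y, p_x) ≈ -83.43°.

≈ lat 0°, lon -83°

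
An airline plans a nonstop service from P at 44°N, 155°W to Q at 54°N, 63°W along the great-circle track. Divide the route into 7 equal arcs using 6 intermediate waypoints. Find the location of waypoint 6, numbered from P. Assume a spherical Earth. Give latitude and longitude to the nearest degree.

Write both endpoints as unit vectors p₁, p₂ with components (cos φ cos λ, cos φ sin λ, sin φ).
The central angle between the endpoints is δ = arccos(p₁·p₂) ≈ 0.992 rad (56.8°).
Interpolate at f = 6/7 with slerp weights a = sin((1−f)δ)/sin δ ≈ 0.169, b = sin(fδ)/sin δ ≈ 0.898.
p = a·p₁ + b·p₂ ≈ (0.130, -0.521, 0.843); φ = arcsin(p_z) ≈ 57.50°, λ = atan2(p_y, p_x) ≈ -76.05°.

≈ 58°N, 76°W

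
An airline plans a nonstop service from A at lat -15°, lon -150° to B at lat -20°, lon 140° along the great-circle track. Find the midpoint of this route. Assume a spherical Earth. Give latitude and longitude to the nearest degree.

Write both endpoints as unit vectors p₁, p₂ with components (cos φ cos λ, cos φ sin λ, sin φ).
The central angle between the endpoints is δ = arccos(p₁·p₂) ≈ 1.160 rad (66.5°).
Interpolate at f = 1/2 with slerp weights a = sin((1−f)δ)/sin δ ≈ 0.598, b = sin(fδ)/sin δ ≈ 0.598.
p = a·p₁ + b·p₂ ≈ (-0.930, 0.072, -0.359); φ = arcsin(p_z) ≈ -21.05°, λ = atan2(p_y, p_x) ≈ 175.55°.

≈ lat -21°, lon 176°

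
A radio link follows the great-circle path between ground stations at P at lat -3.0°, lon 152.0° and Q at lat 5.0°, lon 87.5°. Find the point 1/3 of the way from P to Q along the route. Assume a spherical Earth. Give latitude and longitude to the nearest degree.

Write both endpoints as unit vectors p₁, p₂ with components (cos φ cos λ, cos φ sin λ, sin φ).
The central angle between the endpoints is δ = arccos(p₁·p₂) ≈ 1.133 rad (64.9°).
Interpolate at f = 1/3 with slerp weights a = sin((1−f)δ)/sin δ ≈ 0.757, b = sin(fδ)/sin δ ≈ 0.407.
p = a·p₁ + b·p₂ ≈ (-0.650, 0.760, -0.004); φ = arcsin(p_z) ≈ -0.24°, λ = atan2(p_y, p_x) ≈ 130.52°.

≈ lat 0°, lon 131°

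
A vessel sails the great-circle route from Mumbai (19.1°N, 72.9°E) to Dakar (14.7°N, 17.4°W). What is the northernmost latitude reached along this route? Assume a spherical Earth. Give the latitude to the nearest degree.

≈ 24°N

The great circle lies in the plane with unit normal n̂ = (p₁ × p₂)/|p₁ × p₂|.
Here n̂_z ≈ -0.917; the vertex latitude is φ_max = arccos|n̂_z| ≈ 23.5°.
Check via Clairaut: cos φ_max = |cos φ₁| · sin C = cos(19.1°)·sin(76.0°) ≈ 0.917, again giving ≈ 23.5°.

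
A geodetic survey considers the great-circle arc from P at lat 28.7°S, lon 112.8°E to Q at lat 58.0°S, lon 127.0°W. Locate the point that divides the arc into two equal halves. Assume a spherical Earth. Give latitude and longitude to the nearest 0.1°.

≈ lat 60.1°S, lon 149.7°E

Convert each endpoint to a unit vector on the sphere (x = cos φ cos λ, y = cos φ sin λ, z = sin φ).
The central angle between the endpoints is δ = arccos(p₁·p₂) ≈ 1.396 rad (80.0°).
Interpolate at f = 1/2 with slerp weights a = sin((1−f)δ)/sin δ ≈ 0.653, b = sin(fδ)/sin δ ≈ 0.653.
p = a·p₁ + b·p₂ ≈ (-0.430, 0.252, -0.867); φ = arcsin(p_z) ≈ -60.12°, λ = atan2(p_y, p_x) ≈ 149.67°.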